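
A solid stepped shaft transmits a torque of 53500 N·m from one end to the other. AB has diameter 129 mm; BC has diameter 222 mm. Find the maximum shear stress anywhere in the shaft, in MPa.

Under the same torque, τ_max = 16T/(πd³) is largest where d is smallest — segment AB (d = 129 mm).
τ_max = 16·53500/(π·(0.129)³) = 1.269×10^8 Pa.

127 MPa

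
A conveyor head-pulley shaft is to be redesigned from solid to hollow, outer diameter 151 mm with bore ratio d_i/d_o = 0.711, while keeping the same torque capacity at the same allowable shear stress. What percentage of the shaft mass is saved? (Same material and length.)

Equal τ_max and T ⇒ the solid shaft needs d_s³ = d_o³(1−k⁴), so d_s = 151·(1−0.711⁴)^(1/3) = 136.9 mm.
Area ratio A_h/A_s = d_o²(1−k²)/d_s² = (1−k²)/(1−k⁴)^(2/3) = 0.6020.
Mass saving = 1 − 0.6020 = 39.8 %.

39.8 %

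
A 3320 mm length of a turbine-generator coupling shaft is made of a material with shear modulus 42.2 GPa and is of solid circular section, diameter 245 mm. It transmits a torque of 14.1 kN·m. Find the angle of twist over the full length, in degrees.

0.180°

J = πd⁴/32 = π(0.245)⁴/32 = 3.537×10^-4 m⁴.
θ = T·L/(G·J) = 14100 × 3.32 / (42.2×10⁹ × 3.537×10^-4) = 3.136×10^-3 rad.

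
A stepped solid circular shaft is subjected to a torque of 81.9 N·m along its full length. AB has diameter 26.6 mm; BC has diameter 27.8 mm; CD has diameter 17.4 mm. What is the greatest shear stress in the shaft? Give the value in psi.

11500 psi

Under the same torque, τ_max = 16T/(πd³) is largest where d is smallest — segment CD (d = 17.4 mm).
τ_max = 16·81.90/(π·(0.0174)³) = 7.918×10^7 Pa.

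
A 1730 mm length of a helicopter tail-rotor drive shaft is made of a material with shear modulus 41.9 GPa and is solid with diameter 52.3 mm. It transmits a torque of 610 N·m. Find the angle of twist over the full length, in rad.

J = πd⁴/32 = π(0.0523)⁴/32 = 7.345×10^-7 m⁴.
θ = T·L/(G·J) = 610.0 × 1.73 / (41.9×10⁹ × 7.345×10^-7) = 0.03429 rad.

0.0343 rad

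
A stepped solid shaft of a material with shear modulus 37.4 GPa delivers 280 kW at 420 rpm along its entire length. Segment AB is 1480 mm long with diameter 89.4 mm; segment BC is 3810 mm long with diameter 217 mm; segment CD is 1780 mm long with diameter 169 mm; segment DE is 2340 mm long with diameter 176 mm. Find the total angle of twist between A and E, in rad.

ω = 2π·420/60 = 43.98 rad/s, so T = P/ω = 280×10³ / 43.98 = 6366 N·m.
J_AB = π(0.0894)⁴/32 = 6.27×10^-6 m⁴; J_BC = π(0.217)⁴/32 = 2.18×10^-4 m⁴; J_CD = π(0.169)⁴/32 = 8.01×10^-5 m⁴; J_DE = π(0.176)⁴/32 = 9.42×10^-5 m⁴.
θ = (T/G)·Σ L_i/J_i = (6366/37.4×10⁹)·(1.48/6.27×10^-6 + 3.81/2.18×10^-4 + 1.78/8.01×10^-5 + 2.34/9.42×10^-5) = 0.05116 rad.

0.0512 rad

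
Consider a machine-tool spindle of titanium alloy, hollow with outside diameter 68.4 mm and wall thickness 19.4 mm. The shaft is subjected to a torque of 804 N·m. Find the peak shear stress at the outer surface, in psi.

J = π(d_o⁴ − d_i⁴)/32 = π(0.0684⁴ − 0.0296⁴)/32 = 2.074×10^-6 m⁴.
τ_max = T·r/J = 804.0 × 0.0342 / 2.074×10^-6 = 1.326×10^7 Pa.

1920 psi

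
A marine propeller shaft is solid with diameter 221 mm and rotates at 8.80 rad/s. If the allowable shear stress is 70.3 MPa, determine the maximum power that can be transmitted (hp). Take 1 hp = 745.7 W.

J = πd⁴/32 = π(0.221)⁴/32 = 2.342×10^-4 m⁴.
T_max = τ_allow·J/r = 7.03×10^7 × 2.342×10^-4 / 0.111 = 149000 N·m.
ω = 8.80 rad/s, so P_max = T_max·ω = 1.311×10^6 W.

1760 hp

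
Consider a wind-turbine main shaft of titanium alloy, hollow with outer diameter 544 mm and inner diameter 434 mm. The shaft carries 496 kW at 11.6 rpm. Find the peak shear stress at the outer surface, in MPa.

ω = 2π·11.6/60 = 1.215 rad/s, so T = P/ω = 496×10³ / 1.215 = 408300 N·m.
J = π(d_o⁴ − d_i⁴)/32 = π(0.544⁴ − 0.434⁴)/32 = 5.115×10^-3 m⁴.
τ_max = T·r/J = 408300 × 0.272 / 5.115×10^-3 = 2.171×10^7 Pa.

21.7 MPa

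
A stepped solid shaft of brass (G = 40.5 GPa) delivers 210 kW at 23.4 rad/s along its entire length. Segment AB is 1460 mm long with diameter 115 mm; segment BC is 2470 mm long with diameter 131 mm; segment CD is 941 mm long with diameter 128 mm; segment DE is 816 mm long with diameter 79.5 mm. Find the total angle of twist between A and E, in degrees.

ω = 23.4 rad/s, so T = P/ω = 210×10³ / 23.40 = 8974 N·m.
J_AB = π(0.115)⁴/32 = 1.72×10^-5 m⁴; J_BC = π(0.131)⁴/32 = 2.89×10^-5 m⁴; J_CD = π(0.128)⁴/32 = 2.64×10^-5 m⁴; J_DE = π(0.0795)⁴/32 = 3.92×10^-6 m⁴.
θ = (T/G)·Σ L_i/J_i = (8974/40.5×10⁹)·(1.46/1.72×10^-5 + 2.47/2.89×10^-5 + 0.941/2.64×10^-5 + 0.816/3.92×10^-6) = 0.09179 rad.

5.26°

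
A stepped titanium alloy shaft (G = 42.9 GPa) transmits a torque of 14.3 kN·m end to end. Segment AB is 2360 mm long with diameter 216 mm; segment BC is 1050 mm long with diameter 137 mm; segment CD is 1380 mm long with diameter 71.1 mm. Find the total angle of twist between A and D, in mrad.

197 mrad

J_AB = π(0.216)⁴/32 = 2.14×10^-4 m⁴; J_BC = π(0.137)⁴/32 = 3.46×10^-5 m⁴; J_CD = π(0.0711)⁴/32 = 2.51×10^-6 m⁴.
θ = (T/G)·Σ L_i/J_i = (14300/42.9×10⁹)·(2.36/2.14×10^-4 + 1.05/3.46×10^-5 + 1.38/2.51×10^-6) = 0.1972 rad.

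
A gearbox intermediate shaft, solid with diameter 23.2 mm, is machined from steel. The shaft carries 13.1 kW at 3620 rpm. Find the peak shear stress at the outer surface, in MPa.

14.1 MPa

ω = 2π·3620/60 = 379.1 rad/s, so T = P/ω = 13.1×10³ / 379.1 = 34.56 N·m.
J = πd⁴/32 = π(0.0232)⁴/32 = 2.844×10^-8 m⁴.
τ_max = T·r/J = 34.56 × 0.0116 / 2.844×10^-8 = 1.409×10^7 Pa.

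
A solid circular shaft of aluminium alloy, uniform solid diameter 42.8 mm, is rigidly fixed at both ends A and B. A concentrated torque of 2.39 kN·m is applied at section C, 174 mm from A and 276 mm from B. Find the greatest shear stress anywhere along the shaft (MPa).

With uniform GJ and both ends fixed, compatibility θ_AC = θ_CB gives T_A·a = T_B·b, together with T_A + T_B = T₀.
T_A = T₀·b/(a+b) = 2390·276/450.0 = 1466 N·m; T_B = 924.1 N·m.
τ in each portion: τ_AC = 9.52×10^7 Pa, τ_CB = 6.00×10^7 Pa; maximum is in AC.
τ_max = T_AC·r/J = 1466·0.0214/3.29×10^-7 = 9.522×10^7 Pa.

95.2 MPa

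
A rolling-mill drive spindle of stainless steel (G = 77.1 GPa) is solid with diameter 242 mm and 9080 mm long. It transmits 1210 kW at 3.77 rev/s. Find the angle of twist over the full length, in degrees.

ω = 2π·3.77 = 23.69 rad/s, so T = P/ω = 1210×10³ / 23.69 = 51080 N·m.
J = πd⁴/32 = π(0.242)⁴/32 = 3.367×10^-4 m⁴.
θ = T·L/(G·J) = 51080 × 9.08 / (77.1×10⁹ × 3.367×10^-4) = 0.01787 rad.

1.02°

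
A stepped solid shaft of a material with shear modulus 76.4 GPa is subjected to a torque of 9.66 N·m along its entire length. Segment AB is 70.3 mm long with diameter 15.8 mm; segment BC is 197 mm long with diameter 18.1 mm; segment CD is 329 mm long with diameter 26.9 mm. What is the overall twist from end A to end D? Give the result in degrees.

J_AB = π(0.0158)⁴/32 = 6.12×10^-9 m⁴; J_BC = π(0.0181)⁴/32 = 1.05×10^-8 m⁴; J_CD = π(0.0269)⁴/32 = 5.14×10^-8 m⁴.
θ = (T/G)·Σ L_i/J_i = (9.660/76.4×10⁹)·(0.0703/6.12×10^-9 + 0.197/1.05×10^-8 + 0.329/5.14×10^-8) = 4.626×10^-3 rad.

0.265°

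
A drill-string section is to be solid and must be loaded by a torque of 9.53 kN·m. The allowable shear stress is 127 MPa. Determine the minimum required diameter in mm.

72.6 mm

For a solid shaft τ_max = 16T/(πd³), so d = (16T/(π τ_allow))^(1/3) = (16·9530/(π·1.27×10^8))^(1/3) = 0.07257 m.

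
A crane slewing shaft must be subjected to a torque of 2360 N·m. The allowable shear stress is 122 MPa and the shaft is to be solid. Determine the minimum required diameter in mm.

46.2 mm

For a solid shaft τ_max = 16T/(πd³), so d = (16T/(π τ_allow))^(1/3) = (16·2360/(π·1.22×10^8))^(1/3) = 0.04619 m.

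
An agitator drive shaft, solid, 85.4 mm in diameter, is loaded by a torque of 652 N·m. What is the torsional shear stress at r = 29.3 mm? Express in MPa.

3.66 MPa

J = πd⁴/32 = π(0.0854)⁴/32 = 5.222×10^-6 m⁴.
Shear stress varies linearly with radius: τ = T·r/J = 652.0 × 0.0293 / 5.222×10^-6 = 3.658×10^6 Pa.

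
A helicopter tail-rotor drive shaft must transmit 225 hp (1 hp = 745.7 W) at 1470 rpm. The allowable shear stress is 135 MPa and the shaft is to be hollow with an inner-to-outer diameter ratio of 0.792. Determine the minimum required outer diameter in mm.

40.8 mm

ω = 2π·1470/60 = 153.9 rad/s, so T = P/ω = 225×745.7 / 153.9 = 1090 N·m.
For a hollow shaft with d_i/d_o = 0.792: τ_max = 16T/(π d_o³ (1−k⁴)), so d_o = [16T/(π τ_allow (1−k⁴))]^(1/3) = [16·1090/(π·1.35×10^8·0.6065)]^(1/3) = 0.04077 m.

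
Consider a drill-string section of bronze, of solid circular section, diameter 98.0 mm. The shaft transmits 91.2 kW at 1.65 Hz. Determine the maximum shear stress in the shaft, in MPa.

47.6 MPa

ω = 2π·1.65 = 10.37 rad/s, so T = P/ω = 91.2×10³ / 10.37 = 8797 N·m.
J = πd⁴/32 = π(0.0980)⁴/32 = 9.055×10^-6 m⁴.
τ_max = T·r/J = 8797 × 0.0490 / 9.055×10^-6 = 4.760×10^7 Pa.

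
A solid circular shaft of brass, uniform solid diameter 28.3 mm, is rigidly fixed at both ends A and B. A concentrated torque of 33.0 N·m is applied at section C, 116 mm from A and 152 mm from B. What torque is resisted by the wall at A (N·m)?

18.7 N·m

With uniform GJ and both ends fixed, compatibility θ_AC = θ_CB gives T_A·a = T_B·b, together with T_A + T_B = T₀.
T_A = T₀·b/(a+b) = 33.00·152/268.0 = 18.72 N·m; T_B = 14.28 N·m.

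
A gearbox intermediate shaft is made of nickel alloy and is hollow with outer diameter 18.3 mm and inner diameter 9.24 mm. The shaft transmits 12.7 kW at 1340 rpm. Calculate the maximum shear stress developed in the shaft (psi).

ω = 2π·1340/60 = 140.3 rad/s, so T = P/ω = 12.7×10³ / 140.3 = 90.50 N·m.
J = π(d_o⁴ − d_i⁴)/32 = π(0.0183⁴ − 0.00924⁴)/32 = 1.029×10^-8 m⁴.
τ_max = T·r/J = 90.50 × 0.00915 / 1.029×10^-8 = 8.044×10^7 Pa.

11700 psi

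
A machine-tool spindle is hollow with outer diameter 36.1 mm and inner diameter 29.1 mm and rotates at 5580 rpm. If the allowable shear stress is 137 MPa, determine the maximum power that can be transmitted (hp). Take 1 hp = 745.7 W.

J = π(d_o⁴ − d_i⁴)/32 = π(0.0361⁴ − 0.0291⁴)/32 = 9.634×10^-8 m⁴.
T_max = τ_allow·J/r = 1.37×10^8 × 9.634×10^-8 / 0.0181 = 731.2 N·m.
ω = 2π·5580/60 = 584.3 rad/s, so P_max = T_max·ω = 4.273×10^5 W.

573 hp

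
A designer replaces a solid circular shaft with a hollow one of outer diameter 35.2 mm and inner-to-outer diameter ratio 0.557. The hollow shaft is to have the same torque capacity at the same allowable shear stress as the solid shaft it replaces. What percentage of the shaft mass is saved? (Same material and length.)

26.2 %

Equal τ_max and T ⇒ the solid shaft needs d_s³ = d_o³(1−k⁴), so d_s = 35.2·(1−0.557⁴)^(1/3) = 34.03 mm.
Area ratio A_h/A_s = d_o²(1−k²)/d_s² = (1−k²)/(1−k⁴)^(2/3) = 0.7379.
Mass saving = 1 − 0.7379 = 26.2 %.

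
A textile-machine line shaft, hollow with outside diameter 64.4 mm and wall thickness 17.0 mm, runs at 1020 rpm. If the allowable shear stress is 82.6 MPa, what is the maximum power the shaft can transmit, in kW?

440 kW

J = π(d_o⁴ − d_i⁴)/32 = π(0.0644⁴ − 0.0304⁴)/32 = 1.605×10^-6 m⁴.
T_max = τ_allow·J/r = 8.26×10^7 × 1.605×10^-6 / 0.0322 = 4117 N·m.
ω = 2π·1020/60 = 106.8 rad/s, so P_max = T_max·ω = 4.397×10^5 W.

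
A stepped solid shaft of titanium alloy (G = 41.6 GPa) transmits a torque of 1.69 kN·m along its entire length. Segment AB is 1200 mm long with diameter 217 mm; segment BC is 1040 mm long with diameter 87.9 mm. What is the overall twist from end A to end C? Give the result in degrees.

J_AB = π(0.217)⁴/32 = 2.18×10^-4 m⁴; J_BC = π(0.0879)⁴/32 = 5.86×10^-6 m⁴.
θ = (T/G)·Σ L_i/J_i = (1690/41.6×10⁹)·(1.20/2.18×10^-4 + 1.04/5.86×10^-6) = 7.433×10^-3 rad.

0.426°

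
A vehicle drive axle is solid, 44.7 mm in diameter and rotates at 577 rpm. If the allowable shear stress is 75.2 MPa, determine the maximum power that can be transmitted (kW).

79.7 kW

J = πd⁴/32 = π(0.0447)⁴/32 = 3.919×10^-7 m⁴.
T_max = τ_allow·J/r = 7.52×10^7 × 3.919×10^-7 / 0.0224 = 1319 N·m.
ω = 2π·577/60 = 60.42 rad/s, so P_max = T_max·ω = 7.968×10^4 W.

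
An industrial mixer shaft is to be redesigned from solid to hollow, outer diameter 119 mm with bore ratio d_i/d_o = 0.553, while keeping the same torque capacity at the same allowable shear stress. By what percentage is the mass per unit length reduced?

Equal τ_max and T ⇒ the solid shaft needs d_s³ = d_o³(1−k⁴), so d_s = 119·(1−0.553⁴)^(1/3) = 115.2 mm.
Area ratio A_h/A_s = d_o²(1−k²)/d_s² = (1−k²)/(1−k⁴)^(2/3) = 0.7412.
Mass saving = 1 − 0.7412 = 25.9 %.

25.9 %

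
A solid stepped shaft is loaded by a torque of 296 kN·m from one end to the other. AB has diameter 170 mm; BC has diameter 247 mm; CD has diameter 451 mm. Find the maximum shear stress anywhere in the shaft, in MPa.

Under the same torque, τ_max = 16T/(πd³) is largest where d is smallest — segment AB (d = 170 mm).
τ_max = 16·296000/(π·(0.170)³) = 3.068×10^8 Pa.

307 MPa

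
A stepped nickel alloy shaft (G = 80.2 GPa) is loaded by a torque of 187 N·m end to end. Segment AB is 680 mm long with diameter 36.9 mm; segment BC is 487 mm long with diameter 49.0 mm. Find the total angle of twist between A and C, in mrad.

10.7 mrad

J_AB = π(0.0369)⁴/32 = 1.82×10^-7 m⁴; J_BC = π(0.0490)⁴/32 = 5.66×10^-7 m⁴.
θ = (T/G)·Σ L_i/J_i = (187.0/80.2×10⁹)·(0.680/1.82×10^-7 + 0.487/5.66×10^-7) = 0.01072 rad.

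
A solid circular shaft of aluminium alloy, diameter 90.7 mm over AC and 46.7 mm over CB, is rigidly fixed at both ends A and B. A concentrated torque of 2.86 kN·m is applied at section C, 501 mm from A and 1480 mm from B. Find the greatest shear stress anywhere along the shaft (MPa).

Compatibility: T_A·a/J_AC = T_B·b/J_CB with T_A + T_B = T₀.
J_AC = 6.64×10^-6 m⁴, J_CB = 4.67×10^-7 m⁴, so T_A = T₀·(J_AC/a)/((J_AC/a)+(J_CB/b)) = 2794 N·m, T_B = 66.46 N·m.
τ in each portion: τ_AC = 1.91×10^7 Pa, τ_CB = 3.32×10^6 Pa; maximum is in AC.
τ_max = T_AC·r/J = 2794·0.0454/6.64×10^-6 = 1.907×10^7 Pa.

19.1 MPa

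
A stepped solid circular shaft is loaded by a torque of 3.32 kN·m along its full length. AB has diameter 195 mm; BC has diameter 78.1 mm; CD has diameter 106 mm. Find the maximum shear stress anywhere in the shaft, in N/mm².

Under the same torque, τ_max = 16T/(πd³) is largest where d is smallest — segment BC (d = 78.1 mm).
τ_max = 16·3320/(π·(0.0781)³) = 3.549×10^7 Pa.

35.5 N/mm²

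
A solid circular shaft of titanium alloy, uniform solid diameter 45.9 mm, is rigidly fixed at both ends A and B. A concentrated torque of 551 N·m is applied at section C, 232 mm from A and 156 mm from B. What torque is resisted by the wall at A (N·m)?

With uniform GJ and both ends fixed, compatibility θ_AC = θ_CB gives T_A·a = T_B·b, together with T_A + T_B = T₀.
T_A = T₀·b/(a+b) = 551.0·156/388.0 = 221.5 N·m; T_B = 329.5 N·m.

222 N·m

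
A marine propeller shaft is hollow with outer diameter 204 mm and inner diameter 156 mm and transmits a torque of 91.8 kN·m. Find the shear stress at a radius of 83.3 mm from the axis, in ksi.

J = π(d_o⁴ − d_i⁴)/32 = π(0.204⁴ − 0.156⁴)/32 = 1.119×10^-4 m⁴.
Shear stress varies linearly with radius: τ = T·r/J = 91800 × 0.0833 / 1.119×10^-4 = 6.835×10^7 Pa.

9.91 ksi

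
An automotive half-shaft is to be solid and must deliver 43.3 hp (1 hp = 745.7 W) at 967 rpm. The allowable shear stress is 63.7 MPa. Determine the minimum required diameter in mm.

29.4 mm

ω = 2π·967/60 = 101.3 rad/s, so T = P/ω = 43.3×745.7 / 101.3 = 318.9 N·m.
For a solid shaft τ_max = 16T/(πd³), so d = (16T/(π τ_allow))^(1/3) = (16·318.9/(π·6.37×10^7))^(1/3) = 0.02943 m.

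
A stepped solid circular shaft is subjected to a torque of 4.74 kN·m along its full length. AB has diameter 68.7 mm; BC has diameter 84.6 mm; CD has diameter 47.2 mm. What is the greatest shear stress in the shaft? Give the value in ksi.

33.3 ksi

Under the same torque, τ_max = 16T/(πd³) is largest where d is smallest — segment CD (d = 47.2 mm).
τ_max = 16·4740/(π·(0.0472)³) = 2.296×10^8 Pa.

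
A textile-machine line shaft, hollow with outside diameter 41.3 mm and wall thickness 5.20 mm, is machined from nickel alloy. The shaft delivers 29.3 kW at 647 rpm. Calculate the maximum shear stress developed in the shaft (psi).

6600 psi

ω = 2π·647/60 = 67.75 rad/s, so T = P/ω = 29.3×10³ / 67.75 = 432.4 N·m.
J = π(d_o⁴ − d_i⁴)/32 = π(0.0413⁴ − 0.0309⁴)/32 = 1.961×10^-7 m⁴.
τ_max = T·r/J = 432.4 × 0.0206 / 1.961×10^-7 = 4.553×10^7 Pa.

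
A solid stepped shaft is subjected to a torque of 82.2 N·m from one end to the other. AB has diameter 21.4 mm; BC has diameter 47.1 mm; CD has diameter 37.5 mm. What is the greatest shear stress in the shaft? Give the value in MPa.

Under the same torque, τ_max = 16T/(πd³) is largest where d is smallest — segment AB (d = 21.4 mm).
τ_max = 16·82.20/(π·(0.0214)³) = 4.272×10^7 Pa.

42.7 MPa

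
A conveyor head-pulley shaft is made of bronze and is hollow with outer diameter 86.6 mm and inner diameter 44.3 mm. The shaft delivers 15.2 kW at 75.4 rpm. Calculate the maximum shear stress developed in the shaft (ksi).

ω = 2π·75.4/60 = 7.896 rad/s, so T = P/ω = 15.2×10³ / 7.896 = 1925 N·m.
J = π(d_o⁴ − d_i⁴)/32 = π(0.0866⁴ − 0.0443⁴)/32 = 5.144×10^-6 m⁴.
τ_max = T·r/J = 1925 × 0.0433 / 5.144×10^-6 = 1.621×10^7 Pa.

2.35 ksi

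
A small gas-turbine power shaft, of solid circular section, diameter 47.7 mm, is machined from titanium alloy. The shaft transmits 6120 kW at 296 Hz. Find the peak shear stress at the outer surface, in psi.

ω = 2π·296 = 1860 rad/s, so T = P/ω = 6120×10³ / 1860 = 3291 N·m.
J = πd⁴/32 = π(0.0477)⁴/32 = 5.082×10^-7 m⁴.
τ_max = T·r/J = 3291 × 0.0239 / 5.082×10^-7 = 1.544×10^8 Pa.

22400 psi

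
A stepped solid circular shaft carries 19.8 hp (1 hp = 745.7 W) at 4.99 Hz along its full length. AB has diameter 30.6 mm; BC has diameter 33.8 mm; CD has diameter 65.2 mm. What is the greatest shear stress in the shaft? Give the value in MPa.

ω = 2π·4.99 = 31.35 rad/s, so T = P/ω = 19.8×745.7 / 31.35 = 470.9 N·m.
Under the same torque, τ_max = 16T/(πd³) is largest where d is smallest — segment AB (d = 30.6 mm).
τ_max = 16·470.9/(π·(0.0306)³) = 8.371×10^7 Pa.

83.7 MPa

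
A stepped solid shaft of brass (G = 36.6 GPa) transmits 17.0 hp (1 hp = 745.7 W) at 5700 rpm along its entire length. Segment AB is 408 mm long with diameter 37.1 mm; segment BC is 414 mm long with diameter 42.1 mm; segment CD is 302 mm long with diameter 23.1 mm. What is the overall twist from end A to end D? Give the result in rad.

0.00832 rad

ω = 2π·5700/60 = 596.9 rad/s, so T = P/ω = 17.0×745.7 / 596.9 = 21.24 N·m.
J_AB = π(0.0371)⁴/32 = 1.86×10^-7 m⁴; J_BC = π(0.0421)⁴/32 = 3.08×10^-7 m⁴; J_CD = π(0.0231)⁴/32 = 2.80×10^-8 m⁴.
θ = (T/G)·Σ L_i/J_i = (21.24/36.6×10⁹)·(0.408/1.86×10^-7 + 0.414/3.08×10^-7 + 0.302/2.80×10^-8) = 8.321×10^-3 rad.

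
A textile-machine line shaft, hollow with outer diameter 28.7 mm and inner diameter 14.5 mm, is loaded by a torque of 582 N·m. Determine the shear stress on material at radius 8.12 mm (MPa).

J = π(d_o⁴ − d_i⁴)/32 = π(0.0287⁴ − 0.0145⁴)/32 = 6.227×10^-8 m⁴.
Shear stress varies linearly with radius: τ = T·r/J = 582.0 × 0.00812 / 6.227×10^-8 = 7.589×10^7 Pa.

75.9 MPa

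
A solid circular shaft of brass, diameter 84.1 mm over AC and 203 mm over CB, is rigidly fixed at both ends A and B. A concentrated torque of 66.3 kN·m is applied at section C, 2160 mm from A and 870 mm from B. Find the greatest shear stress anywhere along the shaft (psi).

Compatibility: T_A·a/J_AC = T_B·b/J_CB with T_A + T_B = T₀.
J_AC = 4.91×10^-6 m⁴, J_CB = 1.67×10^-4 m⁴, so T_A = T₀·(J_AC/a)/((J_AC/a)+(J_CB/b)) = 777.4 N·m, T_B = 65520 N·m.
τ in each portion: τ_AC = 6.66×10^6 Pa, τ_CB = 3.99×10^7 Pa; maximum is in CB.
τ_max = T_CB·r/J = 65520·0.102/1.67×10^-4 = 3.989×10^7 Pa.

5790 psi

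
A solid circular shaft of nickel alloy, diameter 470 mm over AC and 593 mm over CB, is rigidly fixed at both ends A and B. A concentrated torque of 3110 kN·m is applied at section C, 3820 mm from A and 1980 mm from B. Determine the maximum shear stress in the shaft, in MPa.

63.1 MPa

Compatibility: T_A·a/J_AC = T_B·b/J_CB with T_A + T_B = T₀.
J_AC = 4.79×10^-3 m⁴, J_CB = 0.0121 m⁴, so T_A = T₀·(J_AC/a)/((J_AC/a)+(J_CB/b)) = 528100 N·m, T_B = 2.582e6 N·m.
τ in each portion: τ_AC = 2.59×10^7 Pa, τ_CB = 6.31×10^7 Pa; maximum is in CB.
τ_max = T_CB·r/J = 2.582e6·0.296/0.0121 = 6.306×10^7 Pa.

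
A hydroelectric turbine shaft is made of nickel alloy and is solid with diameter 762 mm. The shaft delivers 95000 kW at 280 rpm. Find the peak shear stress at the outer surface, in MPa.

ω = 2π·280/60 = 29.32 rad/s, so T = P/ω = 95000×10³ / 29.32 = 3.240e6 N·m.
J = πd⁴/32 = π(0.762)⁴/32 = 0.03310 m⁴.
τ_max = T·r/J = 3.240e6 × 0.381 / 0.03310 = 3.729×10^7 Pa.

37.3 MPa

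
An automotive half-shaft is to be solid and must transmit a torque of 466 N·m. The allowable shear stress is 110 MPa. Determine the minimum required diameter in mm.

27.8 mm

For a solid shaft τ_max = 16T/(πd³), so d = (16T/(π τ_allow))^(1/3) = (16·466.0/(π·1.10×10^8))^(1/3) = 0.02784 m.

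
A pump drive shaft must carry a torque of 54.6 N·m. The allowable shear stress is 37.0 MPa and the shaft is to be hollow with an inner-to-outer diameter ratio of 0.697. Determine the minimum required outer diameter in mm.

For a hollow shaft with d_i/d_o = 0.697: τ_max = 16T/(π d_o³ (1−k⁴)), so d_o = [16T/(π τ_allow (1−k⁴))]^(1/3) = [16·54.60/(π·3.70×10^7·0.7640)]^(1/3) = 0.02143 m.

21.4 mm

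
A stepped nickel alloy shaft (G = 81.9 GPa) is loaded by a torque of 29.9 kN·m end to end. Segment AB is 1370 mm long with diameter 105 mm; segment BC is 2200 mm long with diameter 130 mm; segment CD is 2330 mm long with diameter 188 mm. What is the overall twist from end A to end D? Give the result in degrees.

J_AB = π(0.105)⁴/32 = 1.19×10^-5 m⁴; J_BC = π(0.130)⁴/32 = 2.80×10^-5 m⁴; J_CD = π(0.188)⁴/32 = 1.23×10^-4 m⁴.
θ = (T/G)·Σ L_i/J_i = (29900/81.9×10⁹)·(1.37/1.19×10^-5 + 2.20/2.80×10^-5 + 2.33/1.23×10^-4) = 0.07749 rad.

4.44°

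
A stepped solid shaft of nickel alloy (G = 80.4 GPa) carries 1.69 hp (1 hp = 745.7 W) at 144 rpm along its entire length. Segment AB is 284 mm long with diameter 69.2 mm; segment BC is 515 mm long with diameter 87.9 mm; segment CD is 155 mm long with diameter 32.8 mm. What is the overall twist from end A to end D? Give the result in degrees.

ω = 2π·144/60 = 15.08 rad/s, so T = P/ω = 1.69×745.7 / 15.08 = 83.57 N·m.
J_AB = π(0.0692)⁴/32 = 2.25×10^-6 m⁴; J_BC = π(0.0879)⁴/32 = 5.86×10^-6 m⁴; J_CD = π(0.0328)⁴/32 = 1.14×10^-7 m⁴.
θ = (T/G)·Σ L_i/J_i = (83.57/80.4×10⁹)·(0.284/2.25×10^-6 + 0.515/5.86×10^-6 + 0.155/1.14×10^-7) = 1.640×10^-3 rad.

0.0940°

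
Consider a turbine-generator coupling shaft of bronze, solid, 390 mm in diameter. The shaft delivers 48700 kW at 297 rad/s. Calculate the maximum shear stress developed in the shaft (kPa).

14100 kPa

ω = 297 rad/s, so T = P/ω = 48700×10³ / 297.0 = 164000 N·m.
J = πd⁴/32 = π(0.390)⁴/32 = 2.271×10^-3 m⁴.
τ_max = T·r/J = 164000 × 0.195 / 2.271×10^-3 = 1.408×10^7 Pa.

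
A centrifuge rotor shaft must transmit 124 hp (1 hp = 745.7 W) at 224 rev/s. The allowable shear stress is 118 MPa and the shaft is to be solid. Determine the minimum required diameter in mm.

14.2 mm

ω = 2π·224 = 1407 rad/s, so T = P/ω = 124×745.7 / 1407 = 65.70 N·m.
For a solid shaft τ_max = 16T/(πd³), so d = (16T/(π τ_allow))^(1/3) = (16·65.70/(π·1.18×10^8))^(1/3) = 0.01415 m.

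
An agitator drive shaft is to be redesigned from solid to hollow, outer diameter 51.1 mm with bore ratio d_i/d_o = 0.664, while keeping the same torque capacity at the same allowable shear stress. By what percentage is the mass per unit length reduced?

35.4 %

Equal τ_max and T ⇒ the solid shaft needs d_s³ = d_o³(1−k⁴), so d_s = 51.1·(1−0.664⁴)^(1/3) = 47.55 mm.
Area ratio A_h/A_s = d_o²(1−k²)/d_s² = (1−k²)/(1−k⁴)^(2/3) = 0.6458.
Mass saving = 1 − 0.6458 = 35.4 %.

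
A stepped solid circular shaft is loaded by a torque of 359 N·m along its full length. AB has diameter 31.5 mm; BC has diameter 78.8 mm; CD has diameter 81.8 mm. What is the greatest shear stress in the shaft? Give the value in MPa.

Under the same torque, τ_max = 16T/(πd³) is largest where d is smallest — segment AB (d = 31.5 mm).
τ_max = 16·359.0/(π·(0.0315)³) = 5.850×10^7 Pa.

58.5 MPa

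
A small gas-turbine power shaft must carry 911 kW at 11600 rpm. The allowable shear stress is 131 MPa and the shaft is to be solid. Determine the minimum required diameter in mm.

30.8 mm

ω = 2π·11600/60 = 1215 rad/s, so T = P/ω = 911×10³ / 1215 = 749.9 N·m.
For a solid shaft τ_max = 16T/(πd³), so d = (16T/(π τ_allow))^(1/3) = (16·749.9/(π·1.31×10^8))^(1/3) = 0.03078 m.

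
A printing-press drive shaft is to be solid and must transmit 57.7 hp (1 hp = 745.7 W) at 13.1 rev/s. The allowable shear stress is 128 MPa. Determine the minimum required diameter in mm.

ω = 2π·13.1 = 82.31 rad/s, so T = P/ω = 57.7×745.7 / 82.31 = 522.7 N·m.
For a solid shaft τ_max = 16T/(πd³), so d = (16T/(π τ_allow))^(1/3) = (16·522.7/(π·1.28×10^8))^(1/3) = 0.02750 m.

27.5 mm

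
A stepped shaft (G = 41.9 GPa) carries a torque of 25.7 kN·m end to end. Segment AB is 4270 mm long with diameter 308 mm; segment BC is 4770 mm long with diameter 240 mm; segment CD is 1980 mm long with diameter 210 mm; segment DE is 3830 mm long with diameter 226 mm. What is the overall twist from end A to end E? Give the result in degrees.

J_AB = π(0.308)⁴/32 = 8.83×10^-4 m⁴; J_BC = π(0.240)⁴/32 = 3.26×10^-4 m⁴; J_CD = π(0.210)⁴/32 = 1.91×10^-4 m⁴; J_DE = π(0.226)⁴/32 = 2.56×10^-4 m⁴.
θ = (T/G)·Σ L_i/J_i = (25700/41.9×10⁹)·(4.27/8.83×10^-4 + 4.77/3.26×10^-4 + 1.98/1.91×10^-4 + 3.83/2.56×10^-4) = 0.02748 rad.

1.57°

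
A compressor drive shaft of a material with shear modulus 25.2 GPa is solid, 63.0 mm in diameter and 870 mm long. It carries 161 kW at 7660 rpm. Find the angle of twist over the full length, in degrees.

ω = 2π·7660/60 = 802.2 rad/s, so T = P/ω = 161×10³ / 802.2 = 200.7 N·m.
J = πd⁴/32 = π(0.0630)⁴/32 = 1.547×10^-6 m⁴.
θ = T·L/(G·J) = 200.7 × 0.870 / (25.2×10⁹ × 1.547×10^-6) = 4.480×10^-3 rad.

0.257°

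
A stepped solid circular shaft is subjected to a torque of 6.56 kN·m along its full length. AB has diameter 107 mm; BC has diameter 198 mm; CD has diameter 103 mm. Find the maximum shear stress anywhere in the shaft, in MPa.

30.6 MPa

Under the same torque, τ_max = 16T/(πd³) is largest where d is smallest — segment CD (d = 103 mm).
τ_max = 16·6560/(π·(0.103)³) = 3.057×10^7 Pa.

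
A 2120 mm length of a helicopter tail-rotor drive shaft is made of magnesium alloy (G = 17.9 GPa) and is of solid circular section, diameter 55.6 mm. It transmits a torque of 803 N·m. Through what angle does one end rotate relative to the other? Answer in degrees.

J = πd⁴/32 = π(0.0556)⁴/32 = 9.382×10^-7 m⁴.
θ = T·L/(G·J) = 803.0 × 2.12 / (17.9×10⁹ × 9.382×10^-7) = 0.1014 rad.

5.81°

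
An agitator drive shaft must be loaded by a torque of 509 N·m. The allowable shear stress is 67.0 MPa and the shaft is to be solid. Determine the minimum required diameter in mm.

For a solid shaft τ_max = 16T/(πd³), so d = (16T/(π τ_allow))^(1/3) = (16·509.0/(π·6.70×10^7))^(1/3) = 0.03382 m.

33.8 mm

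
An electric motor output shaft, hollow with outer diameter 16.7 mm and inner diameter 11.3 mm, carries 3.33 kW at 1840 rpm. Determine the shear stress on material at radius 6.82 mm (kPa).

19500 kPa

ω = 2π·1840/60 = 192.7 rad/s, so T = P/ω = 3.33×10³ / 192.7 = 17.28 N·m.
J = π(d_o⁴ − d_i⁴)/32 = π(0.0167⁴ − 0.0113⁴)/32 = 6.035×10^-9 m⁴.
Shear stress varies linearly with radius: τ = T·r/J = 17.28 × 0.00682 / 6.035×10^-9 = 1.953×10^7 Pa.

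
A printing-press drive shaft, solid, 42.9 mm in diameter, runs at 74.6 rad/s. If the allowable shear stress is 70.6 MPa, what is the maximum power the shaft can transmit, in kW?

J = πd⁴/32 = π(0.0429)⁴/32 = 3.325×10^-7 m⁴.
T_max = τ_allow·J/r = 7.06×10^7 × 3.325×10^-7 / 0.0215 = 1094 N·m.
ω = 74.6 rad/s, so P_max = T_max·ω = 8.165×10^4 W.

81.6 kW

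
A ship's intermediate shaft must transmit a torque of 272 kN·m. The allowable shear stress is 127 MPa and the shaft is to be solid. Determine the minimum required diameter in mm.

For a solid shaft τ_max = 16T/(πd³), so d = (16T/(π τ_allow))^(1/3) = (16·272000/(π·1.27×10^8))^(1/3) = 0.2218 m.

222 mm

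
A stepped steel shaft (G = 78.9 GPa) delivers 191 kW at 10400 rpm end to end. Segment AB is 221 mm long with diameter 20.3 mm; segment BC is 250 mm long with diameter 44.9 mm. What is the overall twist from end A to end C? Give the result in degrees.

ω = 2π·10400/60 = 1089 rad/s, so T = P/ω = 191×10³ / 1089 = 175.4 N·m.
J_AB = π(0.0203)⁴/32 = 1.67×10^-8 m⁴; J_BC = π(0.0449)⁴/32 = 3.99×10^-7 m⁴.
θ = (T/G)·Σ L_i/J_i = (175.4/78.9×10⁹)·(0.221/1.67×10^-8 + 0.250/3.99×10^-7) = 0.03086 rad.

1.77°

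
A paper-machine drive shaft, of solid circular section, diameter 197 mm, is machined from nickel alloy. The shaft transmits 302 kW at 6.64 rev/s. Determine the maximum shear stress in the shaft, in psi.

ω = 2π·6.64 = 41.72 rad/s, so T = P/ω = 302×10³ / 41.72 = 7239 N·m.
J = πd⁴/32 = π(0.197)⁴/32 = 1.479×10^-4 m⁴.
τ_max = T·r/J = 7239 × 0.0985 / 1.479×10^-4 = 4.822×10^6 Pa.

699 psi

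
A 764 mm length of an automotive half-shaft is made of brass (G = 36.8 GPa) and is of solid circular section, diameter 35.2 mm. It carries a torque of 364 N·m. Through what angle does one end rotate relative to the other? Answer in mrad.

50.1 mrad

J = πd⁴/32 = π(0.0352)⁴/32 = 1.507×10^-7 m⁴.
θ = T·L/(G·J) = 364.0 × 0.764 / (36.8×10⁹ × 1.507×10^-7) = 0.05014 rad.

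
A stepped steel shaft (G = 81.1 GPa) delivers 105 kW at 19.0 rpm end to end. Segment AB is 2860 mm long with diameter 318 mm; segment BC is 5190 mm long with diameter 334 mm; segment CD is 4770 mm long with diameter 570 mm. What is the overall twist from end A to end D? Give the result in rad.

0.00492 rad

ω = 2π·19.0/60 = 1.990 rad/s, so T = P/ω = 105×10³ / 1.990 = 52770 N·m.
J_AB = π(0.318)⁴/32 = 1.00×10^-3 m⁴; J_BC = π(0.334)⁴/32 = 1.22×10^-3 m⁴; J_CD = π(0.570)⁴/32 = 0.0104 m⁴.
θ = (T/G)·Σ L_i/J_i = (52770/81.1×10⁹)·(2.86/1.00×10^-3 + 5.19/1.22×10^-3 + 4.77/0.0104) = 4.917×10^-3 rad.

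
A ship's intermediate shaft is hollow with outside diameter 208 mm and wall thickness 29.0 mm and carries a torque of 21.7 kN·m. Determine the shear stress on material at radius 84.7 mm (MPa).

J = π(d_o⁴ − d_i⁴)/32 = π(0.208⁴ − 0.150⁴)/32 = 1.341×10^-4 m⁴.
Shear stress varies linearly with radius: τ = T·r/J = 21700 × 0.0847 / 1.341×10^-4 = 1.371×10^7 Pa.

13.7 MPa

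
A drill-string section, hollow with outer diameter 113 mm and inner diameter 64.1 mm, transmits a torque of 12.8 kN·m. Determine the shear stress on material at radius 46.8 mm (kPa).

41700 kPa

J = π(d_o⁴ − d_i⁴)/32 = π(0.113⁴ − 0.0641⁴)/32 = 1.435×10^-5 m⁴.
Shear stress varies linearly with radius: τ = T·r/J = 12800 × 0.0468 / 1.435×10^-5 = 4.175×10^7 Pa.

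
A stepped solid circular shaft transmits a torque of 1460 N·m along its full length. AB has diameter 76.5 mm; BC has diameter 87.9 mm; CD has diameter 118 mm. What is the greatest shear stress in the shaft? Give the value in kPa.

16600 kPa

Under the same torque, τ_max = 16T/(πd³) is largest where d is smallest — segment AB (d = 76.5 mm).
τ_max = 16·1460/(π·(0.0765)³) = 1.661×10^7 Pa.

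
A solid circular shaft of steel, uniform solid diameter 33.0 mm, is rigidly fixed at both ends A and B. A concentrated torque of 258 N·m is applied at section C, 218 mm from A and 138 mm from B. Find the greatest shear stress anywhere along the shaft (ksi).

3.25 ksi

With uniform GJ and both ends fixed, compatibility θ_AC = θ_CB gives T_A·a = T_B·b, together with T_A + T_B = T₀.
T_A = T₀·b/(a+b) = 258.0·138/356.0 = 100.0 N·m; T_B = 158.0 N·m.
τ in each portion: τ_AC = 1.42×10^7 Pa, τ_CB = 2.24×10^7 Pa; maximum is in CB.
τ_max = T_CB·r/J = 158.0·0.0165/1.16×10^-7 = 2.239×10^7 Pa.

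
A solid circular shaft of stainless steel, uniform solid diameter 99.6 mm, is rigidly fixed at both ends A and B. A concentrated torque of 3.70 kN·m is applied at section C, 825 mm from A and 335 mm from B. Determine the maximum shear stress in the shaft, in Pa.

1.36e7 Pa

With uniform GJ and both ends fixed, compatibility θ_AC = θ_CB gives T_A·a = T_B·b, together with T_A + T_B = T₀.
T_A = T₀·b/(a+b) = 3700·335/1160 = 1069 N·m; T_B = 2631 N·m.
τ in each portion: τ_AC = 5.51×10^6 Pa, τ_CB = 1.36×10^7 Pa; maximum is in CB.
τ_max = T_CB·r/J = 2631·0.0498/9.66×10^-6 = 1.356×10^7 Pa.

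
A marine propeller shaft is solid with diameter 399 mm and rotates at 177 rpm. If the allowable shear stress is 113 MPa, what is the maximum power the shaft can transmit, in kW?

26100 kW

J = πd⁴/32 = π(0.399)⁴/32 = 2.488×10^-3 m⁴.
T_max = τ_allow·J/r = 1.13×10^8 × 2.488×10^-3 / 0.200 = 1.409e6 N·m.
ω = 2π·177/60 = 18.54 rad/s, so P_max = T_max·ω = 2.612×10^7 W.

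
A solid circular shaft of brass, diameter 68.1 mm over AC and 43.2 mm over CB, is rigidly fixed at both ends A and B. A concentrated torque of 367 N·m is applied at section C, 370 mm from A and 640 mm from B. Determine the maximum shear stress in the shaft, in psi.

Compatibility: T_A·a/J_AC = T_B·b/J_CB with T_A + T_B = T₀.
J_AC = 2.11×10^-6 m⁴, J_CB = 3.42×10^-7 m⁴, so T_A = T₀·(J_AC/a)/((J_AC/a)+(J_CB/b)) = 335.6 N·m, T_B = 31.42 N·m.
τ in each portion: τ_AC = 5.41×10^6 Pa, τ_CB = 1.98×10^6 Pa; maximum is in AC.
τ_max = T_AC·r/J = 335.6·0.0340/2.11×10^-6 = 5.412×10^6 Pa.

785 psi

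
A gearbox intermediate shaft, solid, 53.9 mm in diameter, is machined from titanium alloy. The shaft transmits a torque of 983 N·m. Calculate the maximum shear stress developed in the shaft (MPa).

32.0 MPa

J = πd⁴/32 = π(0.0539)⁴/32 = 8.286×10^-7 m⁴.
τ_max = T·r/J = 983.0 × 0.0269 / 8.286×10^-7 = 3.197×10^7 Pa.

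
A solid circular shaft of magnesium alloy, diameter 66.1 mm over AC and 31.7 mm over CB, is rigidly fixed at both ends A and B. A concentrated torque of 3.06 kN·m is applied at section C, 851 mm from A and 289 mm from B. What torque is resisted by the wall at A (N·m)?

Compatibility: T_A·a/J_AC = T_B·b/J_CB with T_A + T_B = T₀.
J_AC = 1.87×10^-6 m⁴, J_CB = 9.91×10^-8 m⁴, so T_A = T₀·(J_AC/a)/((J_AC/a)+(J_CB/b)) = 2648 N·m, T_B = 412.4 N·m.

2650 N·m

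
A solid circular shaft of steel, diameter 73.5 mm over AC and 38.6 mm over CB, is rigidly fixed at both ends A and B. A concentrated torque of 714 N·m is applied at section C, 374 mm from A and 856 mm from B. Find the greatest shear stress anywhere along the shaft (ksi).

Compatibility: T_A·a/J_AC = T_B·b/J_CB with T_A + T_B = T₀.
J_AC = 2.87×10^-6 m⁴, J_CB = 2.18×10^-7 m⁴, so T_A = T₀·(J_AC/a)/((J_AC/a)+(J_CB/b)) = 691.0 N·m, T_B = 22.97 N·m.
τ in each portion: τ_AC = 8.86×10^6 Pa, τ_CB = 2.03×10^6 Pa; maximum is in AC.
τ_max = T_AC·r/J = 691.0·0.0367/2.87×10^-6 = 8.864×10^6 Pa.

1.29 ksi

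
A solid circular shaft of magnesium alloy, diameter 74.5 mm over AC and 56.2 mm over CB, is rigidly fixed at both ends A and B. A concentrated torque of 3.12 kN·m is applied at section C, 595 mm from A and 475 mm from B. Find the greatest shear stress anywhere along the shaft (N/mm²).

Compatibility: T_A·a/J_AC = T_B·b/J_CB with T_A + T_B = T₀.
J_AC = 3.02×10^-6 m⁴, J_CB = 9.79×10^-7 m⁴, so T_A = T₀·(J_AC/a)/((J_AC/a)+(J_CB/b)) = 2220 N·m, T_B = 900.4 N·m.
τ in each portion: τ_AC = 2.73×10^7 Pa, τ_CB = 2.58×10^7 Pa; maximum is in AC.
τ_max = T_AC·r/J = 2220·0.0372/3.02×10^-6 = 2.734×10^7 Pa.

27.3 N/mm²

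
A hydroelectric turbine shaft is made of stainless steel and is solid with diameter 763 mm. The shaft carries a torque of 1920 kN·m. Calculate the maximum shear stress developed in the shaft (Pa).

J = πd⁴/32 = π(0.763)⁴/32 = 0.03327 m⁴.
τ_max = T·r/J = 1.920e6 × 0.382 / 0.03327 = 2.201×10^7 Pa.

2.20e7 Pa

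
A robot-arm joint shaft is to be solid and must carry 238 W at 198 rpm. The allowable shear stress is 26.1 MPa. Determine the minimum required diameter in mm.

13.1 mm

ω = 2π·198/60 = 20.73 rad/s, so T = P/ω = 238 / 20.73 = 11.48 N·m.
For a solid shaft τ_max = 16T/(πd³), so d = (16T/(π τ_allow))^(1/3) = (16·11.48/(π·2.61×10^7))^(1/3) = 0.01308 m.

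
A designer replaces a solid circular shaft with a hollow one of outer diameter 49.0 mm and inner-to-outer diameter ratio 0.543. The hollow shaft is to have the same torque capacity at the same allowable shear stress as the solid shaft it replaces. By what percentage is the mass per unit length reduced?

Equal τ_max and T ⇒ the solid shaft needs d_s³ = d_o³(1−k⁴), so d_s = 49.0·(1−0.543⁴)^(1/3) = 47.54 mm.
Area ratio A_h/A_s = d_o²(1−k²)/d_s² = (1−k²)/(1−k⁴)^(2/3) = 0.7492.
Mass saving = 1 − 0.7492 = 25.1 %.

25.1 %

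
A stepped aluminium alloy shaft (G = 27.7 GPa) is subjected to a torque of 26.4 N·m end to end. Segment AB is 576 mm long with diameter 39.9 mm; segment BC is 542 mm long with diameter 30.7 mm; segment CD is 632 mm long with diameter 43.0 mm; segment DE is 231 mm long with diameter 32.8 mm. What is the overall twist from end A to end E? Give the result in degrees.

0.680°

J_AB = π(0.0399)⁴/32 = 2.49×10^-7 m⁴; J_BC = π(0.0307)⁴/32 = 8.72×10^-8 m⁴; J_CD = π(0.0430)⁴/32 = 3.36×10^-7 m⁴; J_DE = π(0.0328)⁴/32 = 1.14×10^-7 m⁴.
θ = (T/G)·Σ L_i/J_i = (26.40/27.7×10⁹)·(0.576/2.49×10^-7 + 0.542/8.72×10^-8 + 0.632/3.36×10^-7 + 0.231/1.14×10^-7) = 0.01186 rad.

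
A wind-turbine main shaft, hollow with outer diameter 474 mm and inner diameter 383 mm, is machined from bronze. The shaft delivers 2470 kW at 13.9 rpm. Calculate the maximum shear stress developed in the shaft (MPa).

ω = 2π·13.9/60 = 1.456 rad/s, so T = P/ω = 2470×10³ / 1.456 = 1.697e6 N·m.
J = π(d_o⁴ − d_i⁴)/32 = π(0.474⁴ − 0.383⁴)/32 = 2.843×10^-3 m⁴.
τ_max = T·r/J = 1.697e6 × 0.237 / 2.843×10^-3 = 1.414×10^8 Pa.

141 MPa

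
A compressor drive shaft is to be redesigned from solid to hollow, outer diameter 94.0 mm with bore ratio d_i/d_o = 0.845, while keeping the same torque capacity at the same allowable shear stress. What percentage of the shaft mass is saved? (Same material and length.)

Equal τ_max and T ⇒ the solid shaft needs d_s³ = d_o³(1−k⁴), so d_s = 94.0·(1−0.845⁴)^(1/3) = 74.12 mm.
Area ratio A_h/A_s = d_o²(1−k²)/d_s² = (1−k²)/(1−k⁴)^(2/3) = 0.4600.
Mass saving = 1 − 0.4600 = 54.0 %.

54.0 %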